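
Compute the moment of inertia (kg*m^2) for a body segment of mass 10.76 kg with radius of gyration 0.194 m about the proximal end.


I = m * k^2
I = 10.76 * 0.194^2
k^2 = 0.0376
I = 0.4050


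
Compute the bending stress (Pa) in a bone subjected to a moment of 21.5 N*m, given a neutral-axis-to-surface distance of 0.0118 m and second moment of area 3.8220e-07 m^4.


sigma = M * c / I
sigma = 21.5 * 0.0118 / 3.8220e-07
M * c = 0.2537
sigma = 663788.5924


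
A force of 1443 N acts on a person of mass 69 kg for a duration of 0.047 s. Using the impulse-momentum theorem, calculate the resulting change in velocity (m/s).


J = F * dt = 1443 * 0.047 = 67.8210 N*s
delta_v = J / m
delta_v = 67.8210 / 69
delta_v = 0.9829


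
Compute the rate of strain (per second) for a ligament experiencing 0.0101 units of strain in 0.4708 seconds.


strain_rate = delta_strain / delta_t
strain_rate = 0.0101 / 0.4708
strain_rate = 0.0215


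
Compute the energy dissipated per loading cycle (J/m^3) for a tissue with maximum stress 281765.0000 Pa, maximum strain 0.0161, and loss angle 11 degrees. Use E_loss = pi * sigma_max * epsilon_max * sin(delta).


E_loss = pi * sigma_max * epsilon_max * sin(delta)
delta = 11 deg = 0.1920 rad
sin(delta) = 0.1908
E_loss = pi * 281765.0000 * 0.0161 * 0.1908
E_loss = 2719.3283


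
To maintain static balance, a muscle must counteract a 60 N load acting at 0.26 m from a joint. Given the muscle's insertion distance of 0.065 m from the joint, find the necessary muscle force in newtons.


F_muscle = W * d_load / d_muscle
F_muscle = 60 * 0.26 / 0.065
Numerator = 15.6000
F_muscle = 240.0000


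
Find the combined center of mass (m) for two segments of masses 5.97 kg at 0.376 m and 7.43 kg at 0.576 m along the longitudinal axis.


COM = (m1*x1 + m2*x2) / (m1 + m2)
COM = (5.97*0.376 + 7.43*0.576) / (5.97 + 7.43)
Numerator = 6.5244
Denominator = 13.4000
COM = 0.4869


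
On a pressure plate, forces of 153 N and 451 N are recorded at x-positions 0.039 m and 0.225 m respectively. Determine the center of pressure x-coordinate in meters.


COP_x = (F1*x1 + F2*x2) / (F1 + F2)
COP_x = (153*0.039 + 451*0.225) / (153 + 451)
Numerator = 107.4420
Denominator = 604
COP_x = 0.1779


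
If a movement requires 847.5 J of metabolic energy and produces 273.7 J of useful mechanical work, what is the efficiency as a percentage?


eta = (W_mech / E_meta) * 100
eta = (273.7 / 847.5) * 100
ratio = 0.3229
eta = 32.2950


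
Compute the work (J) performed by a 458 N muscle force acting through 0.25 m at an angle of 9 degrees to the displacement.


W = F * d * cos(theta)
theta = 9 deg = 0.1571 rad
cos(theta) = 0.9877
W = 458 * 0.25 * 0.9877
W = 113.0903


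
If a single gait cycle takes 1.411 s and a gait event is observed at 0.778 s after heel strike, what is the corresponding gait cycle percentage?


pct = (event_time / cycle_time) * 100
pct = (0.778 / 1.411) * 100
ratio = 0.5514
pct = 55.1382


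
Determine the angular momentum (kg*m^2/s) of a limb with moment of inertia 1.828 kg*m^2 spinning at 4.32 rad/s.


L = I * omega
L = 1.828 * 4.32
L = 7.8970


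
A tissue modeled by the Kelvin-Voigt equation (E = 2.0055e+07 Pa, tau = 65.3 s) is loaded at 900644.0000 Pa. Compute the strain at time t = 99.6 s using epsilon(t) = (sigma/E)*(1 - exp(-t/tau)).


epsilon(t) = (sigma/E) * (1 - exp(-t/tau))
sigma/E = 900644.0000 / 2.0055e+07 = 0.0449
exp(-t/tau) = exp(-99.6 / 65.3) = 0.2176
epsilon = 0.0449 * (1 - 0.2176)
epsilon = 0.0351


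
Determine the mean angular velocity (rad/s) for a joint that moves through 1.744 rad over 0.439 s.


omega = delta_theta / delta_t
omega = 1.744 / 0.439
omega = 3.9727


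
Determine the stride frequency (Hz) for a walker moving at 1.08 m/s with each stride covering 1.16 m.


f = v / stride_length
f = 1.08 / 1.16
f = 0.9310


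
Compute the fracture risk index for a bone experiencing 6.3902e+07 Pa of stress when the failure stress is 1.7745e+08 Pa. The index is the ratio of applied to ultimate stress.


FRI = applied / ultimate
FRI = 6.3902e+07 / 1.7745e+08
FRI = 0.3601


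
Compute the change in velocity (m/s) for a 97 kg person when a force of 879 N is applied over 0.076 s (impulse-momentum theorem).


J = F * dt = 879 * 0.076 = 66.8040 N*s
delta_v = J / m
delta_v = 66.8040 / 97
delta_v = 0.6887


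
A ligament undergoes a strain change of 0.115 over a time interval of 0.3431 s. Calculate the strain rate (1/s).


strain_rate = delta_strain / delta_t
strain_rate = 0.115 / 0.3431
strain_rate = 0.3352


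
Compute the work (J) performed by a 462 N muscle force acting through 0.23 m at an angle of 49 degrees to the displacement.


W = F * d * cos(theta)
theta = 49 deg = 0.8552 rad
cos(theta) = 0.6561
W = 462 * 0.23 * 0.6561
W = 69.7128


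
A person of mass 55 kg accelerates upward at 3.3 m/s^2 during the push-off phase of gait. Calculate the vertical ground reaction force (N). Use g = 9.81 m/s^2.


GRF = m * (g + a)
GRF = 55 * (9.81 + 3.3)
GRF = 55 * 13.1100
GRF = 721.0500


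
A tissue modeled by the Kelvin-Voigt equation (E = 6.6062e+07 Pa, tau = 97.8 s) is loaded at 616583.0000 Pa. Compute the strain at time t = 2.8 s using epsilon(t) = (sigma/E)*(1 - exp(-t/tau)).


epsilon(t) = (sigma/E) * (1 - exp(-t/tau))
sigma/E = 616583.0000 / 6.6062e+07 = 0.0093
exp(-t/tau) = exp(-2.8 / 97.8) = 0.9718
epsilon = 0.0093 * (1 - 0.9718)
epsilon = 2.6342e-04


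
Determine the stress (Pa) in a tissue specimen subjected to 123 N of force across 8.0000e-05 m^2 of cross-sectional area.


stress = F / A
stress = 123 / 8.0000e-05
stress = 1.5375e+06


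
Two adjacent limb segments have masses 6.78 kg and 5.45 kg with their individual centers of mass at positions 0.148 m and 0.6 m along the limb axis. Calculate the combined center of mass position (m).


COM = (m1*x1 + m2*x2) / (m1 + m2)
COM = (6.78*0.148 + 5.45*0.6) / (6.78 + 5.45)
Numerator = 4.2734
Denominator = 12.2300
COM = 0.3494


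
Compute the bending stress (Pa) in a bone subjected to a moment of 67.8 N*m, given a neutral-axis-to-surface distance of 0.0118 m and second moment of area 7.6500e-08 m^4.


sigma = M * c / I
sigma = 67.8 * 0.0118 / 7.6500e-08
M * c = 0.8000
sigma = 1.0458e+07


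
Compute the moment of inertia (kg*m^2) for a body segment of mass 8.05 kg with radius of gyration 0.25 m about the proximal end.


I = m * k^2
I = 8.05 * 0.25^2
k^2 = 0.0625
I = 0.5031


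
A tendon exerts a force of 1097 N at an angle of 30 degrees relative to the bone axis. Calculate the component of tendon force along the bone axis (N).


F_eff = F_tendon * cos(theta)
theta = 30 deg = 0.5236 rad
cos(theta) = 0.8660
F_eff = 1097 * 0.8660
F_eff = 950.0299


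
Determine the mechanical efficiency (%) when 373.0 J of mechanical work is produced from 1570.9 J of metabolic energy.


eta = (W_mech / E_meta) * 100
eta = (373.0 / 1570.9) * 100
ratio = 0.2374
eta = 23.7444


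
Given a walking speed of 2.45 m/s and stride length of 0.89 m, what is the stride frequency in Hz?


f = v / stride_length
f = 2.45 / 0.89
f = 2.7528


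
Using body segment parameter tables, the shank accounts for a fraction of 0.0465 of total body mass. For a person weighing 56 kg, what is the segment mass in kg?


m_segment = body_mass * fraction
m_segment = 56 * 0.0465
m_segment = 2.6040


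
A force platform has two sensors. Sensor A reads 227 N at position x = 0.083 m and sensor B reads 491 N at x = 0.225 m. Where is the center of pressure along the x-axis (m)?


COP_x = (F1*x1 + F2*x2) / (F1 + F2)
COP_x = (227*0.083 + 491*0.225) / (227 + 491)
Numerator = 129.3160
Denominator = 718
COP_x = 0.1801


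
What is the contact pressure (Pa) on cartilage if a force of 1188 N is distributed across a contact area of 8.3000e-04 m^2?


P = F / A
P = 1188 / 8.3000e-04
P = 1.4313e+06


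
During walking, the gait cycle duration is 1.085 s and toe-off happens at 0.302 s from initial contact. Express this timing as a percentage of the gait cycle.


pct = (event_time / cycle_time) * 100
pct = (0.302 / 1.085) * 100
ratio = 0.2783
pct = 27.8341


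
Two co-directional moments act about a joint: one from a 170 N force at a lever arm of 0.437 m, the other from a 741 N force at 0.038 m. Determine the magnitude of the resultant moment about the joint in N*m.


M = F1 * d1 + F2 * d2
M = 170 * 0.437 + 741 * 0.038
M = 74.2900 + 28.1580
M = 102.4480


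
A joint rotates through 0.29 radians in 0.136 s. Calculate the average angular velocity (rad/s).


omega = delta_theta / delta_t
omega = 0.29 / 0.136
omega = 2.1324


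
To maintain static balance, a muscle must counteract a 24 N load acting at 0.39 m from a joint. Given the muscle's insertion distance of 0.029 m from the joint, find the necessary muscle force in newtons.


F_muscle = W * d_load / d_muscle
F_muscle = 24 * 0.39 / 0.029
Numerator = 9.3600
F_muscle = 322.7586


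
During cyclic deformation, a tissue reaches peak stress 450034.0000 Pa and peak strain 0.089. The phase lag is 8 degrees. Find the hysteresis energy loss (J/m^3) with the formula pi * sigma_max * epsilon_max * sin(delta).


E_loss = pi * sigma_max * epsilon_max * sin(delta)
delta = 8 deg = 0.1396 rad
sin(delta) = 0.1392
E_loss = pi * 450034.0000 * 0.089 * 0.1392
E_loss = 17512.1920


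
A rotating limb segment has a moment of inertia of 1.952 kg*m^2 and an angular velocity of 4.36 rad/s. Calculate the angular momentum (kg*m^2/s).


L = I * omega
L = 1.952 * 4.36
L = 8.5107


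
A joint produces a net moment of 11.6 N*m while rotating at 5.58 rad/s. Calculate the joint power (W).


P = M * omega
P = 11.6 * 5.58
P = 64.7280


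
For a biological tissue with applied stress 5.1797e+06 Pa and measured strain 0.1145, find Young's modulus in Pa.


E = stress / strain
E = 5.1797e+06 / 0.1145
E = 4.5238e+07


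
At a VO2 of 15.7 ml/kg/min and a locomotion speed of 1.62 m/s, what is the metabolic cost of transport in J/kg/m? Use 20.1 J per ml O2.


Power per kg = VO2 * 20.1 / 60
Power per kg = 15.7 * 20.1 / 60 = 5.2595 W/kg
Cost = power_per_kg / speed
Cost = 5.2595 / 1.62
Cost = 3.2466


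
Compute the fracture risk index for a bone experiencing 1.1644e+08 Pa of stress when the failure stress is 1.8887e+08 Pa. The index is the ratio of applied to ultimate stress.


FRI = applied / ultimate
FRI = 1.1644e+08 / 1.8887e+08
FRI = 0.6165


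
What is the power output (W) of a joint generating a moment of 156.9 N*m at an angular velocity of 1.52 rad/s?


P = M * omega
P = 156.9 * 1.52
P = 238.4880


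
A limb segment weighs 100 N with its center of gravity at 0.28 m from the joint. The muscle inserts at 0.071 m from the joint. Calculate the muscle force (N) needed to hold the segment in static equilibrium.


F_muscle = W * d_load / d_muscle
F_muscle = 100 * 0.28 / 0.071
Numerator = 28.0000
F_muscle = 394.3662


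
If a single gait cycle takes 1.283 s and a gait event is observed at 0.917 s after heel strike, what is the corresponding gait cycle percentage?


pct = (event_time / cycle_time) * 100
pct = (0.917 / 1.283) * 100
ratio = 0.7147
pct = 71.4731


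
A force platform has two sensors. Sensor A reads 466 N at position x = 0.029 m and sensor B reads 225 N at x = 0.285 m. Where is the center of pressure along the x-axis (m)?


COP_x = (F1*x1 + F2*x2) / (F1 + F2)
COP_x = (466*0.029 + 225*0.285) / (466 + 225)
Numerator = 77.6390
Denominator = 691
COP_x = 0.1124


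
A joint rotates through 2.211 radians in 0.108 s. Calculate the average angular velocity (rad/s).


omega = delta_theta / delta_t
omega = 2.211 / 0.108
omega = 20.4722


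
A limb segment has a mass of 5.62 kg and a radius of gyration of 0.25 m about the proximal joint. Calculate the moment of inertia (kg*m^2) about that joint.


I = m * k^2
I = 5.62 * 0.25^2
k^2 = 0.0625
I = 0.3513


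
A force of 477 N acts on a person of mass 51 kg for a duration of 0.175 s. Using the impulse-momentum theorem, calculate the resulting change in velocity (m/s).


J = F * dt = 477 * 0.175 = 83.4750 N*s
delta_v = J / m
delta_v = 83.4750 / 51
delta_v = 1.6368


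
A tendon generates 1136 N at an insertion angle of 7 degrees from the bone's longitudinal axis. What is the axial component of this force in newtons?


F_eff = F_tendon * cos(theta)
theta = 7 deg = 0.1222 rad
cos(theta) = 0.9925
F_eff = 1136 * 0.9925
F_eff = 1127.5324


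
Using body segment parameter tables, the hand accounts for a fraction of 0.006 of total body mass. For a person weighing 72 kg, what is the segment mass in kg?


m_segment = body_mass * fraction
m_segment = 72 * 0.006
m_segment = 0.4320


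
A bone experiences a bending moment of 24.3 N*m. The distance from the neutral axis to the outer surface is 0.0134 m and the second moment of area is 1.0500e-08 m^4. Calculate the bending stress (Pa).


sigma = M * c / I
sigma = 24.3 * 0.0134 / 1.0500e-08
M * c = 0.3256
sigma = 3.1011e+07


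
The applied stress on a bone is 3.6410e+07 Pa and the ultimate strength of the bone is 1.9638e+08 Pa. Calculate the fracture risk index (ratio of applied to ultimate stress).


FRI = applied / ultimate
FRI = 3.6410e+07 / 1.9638e+08
FRI = 0.1854


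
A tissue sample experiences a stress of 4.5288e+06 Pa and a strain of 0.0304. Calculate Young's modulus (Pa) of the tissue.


E = stress / strain
E = 4.5288e+06 / 0.0304
E = 1.4897e+08


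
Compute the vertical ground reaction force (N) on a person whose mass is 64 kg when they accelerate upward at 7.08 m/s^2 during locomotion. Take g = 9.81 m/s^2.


GRF = m * (g + a)
GRF = 64 * (9.81 + 7.08)
GRF = 64 * 16.8900
GRF = 1080.9600


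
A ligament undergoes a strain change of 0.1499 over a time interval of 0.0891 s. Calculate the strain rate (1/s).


strain_rate = delta_strain / delta_t
strain_rate = 0.1499 / 0.0891
strain_rate = 1.6824


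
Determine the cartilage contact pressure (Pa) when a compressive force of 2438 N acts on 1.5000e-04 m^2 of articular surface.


P = F / A
P = 2438 / 1.5000e-04
P = 1.6253e+07


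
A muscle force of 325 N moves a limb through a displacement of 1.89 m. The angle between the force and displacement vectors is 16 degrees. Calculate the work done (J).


W = F * d * cos(theta)
theta = 16 deg = 0.2793 rad
cos(theta) = 0.9613
W = 325 * 1.89 * 0.9613
W = 590.4550


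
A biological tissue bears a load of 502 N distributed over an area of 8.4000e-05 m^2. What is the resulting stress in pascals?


stress = F / A
stress = 502 / 8.4000e-05
stress = 5.9762e+06


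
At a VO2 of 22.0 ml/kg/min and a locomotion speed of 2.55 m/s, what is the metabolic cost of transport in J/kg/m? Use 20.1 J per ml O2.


Power per kg = VO2 * 20.1 / 60
Power per kg = 22.0 * 20.1 / 60 = 7.3700 W/kg
Cost = power_per_kg / speed
Cost = 7.3700 / 2.55
Cost = 2.8902


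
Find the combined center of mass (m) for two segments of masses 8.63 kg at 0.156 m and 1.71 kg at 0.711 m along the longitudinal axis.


COM = (m1*x1 + m2*x2) / (m1 + m2)
COM = (8.63*0.156 + 1.71*0.711) / (8.63 + 1.71)
Numerator = 2.5621
Denominator = 10.3400
COM = 0.2478


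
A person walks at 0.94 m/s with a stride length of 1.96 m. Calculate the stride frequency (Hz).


f = v / stride_length
f = 0.94 / 1.96
f = 0.4796


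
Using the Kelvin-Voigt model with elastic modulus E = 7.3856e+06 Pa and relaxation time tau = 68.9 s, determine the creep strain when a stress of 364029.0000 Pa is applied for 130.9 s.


epsilon(t) = (sigma/E) * (1 - exp(-t/tau))
sigma/E = 364029.0000 / 7.3856e+06 = 0.0493
exp(-t/tau) = exp(-130.9 / 68.9) = 0.1496
epsilon = 0.0493 * (1 - 0.1496)
epsilon = 0.0419


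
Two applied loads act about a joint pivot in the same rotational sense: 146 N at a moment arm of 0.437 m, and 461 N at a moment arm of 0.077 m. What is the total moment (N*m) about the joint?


M = F1 * d1 + F2 * d2
M = 146 * 0.437 + 461 * 0.077
M = 63.8020 + 35.4970
M = 99.2990


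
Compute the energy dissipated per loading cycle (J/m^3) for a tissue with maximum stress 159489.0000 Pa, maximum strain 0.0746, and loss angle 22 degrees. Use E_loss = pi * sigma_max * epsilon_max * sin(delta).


E_loss = pi * sigma_max * epsilon_max * sin(delta)
delta = 22 deg = 0.3840 rad
sin(delta) = 0.3746
E_loss = pi * 159489.0000 * 0.0746 * 0.3746
E_loss = 14002.1541


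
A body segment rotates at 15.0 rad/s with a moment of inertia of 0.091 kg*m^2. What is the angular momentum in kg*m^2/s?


L = I * omega
L = 0.091 * 15.0
L = 1.3650


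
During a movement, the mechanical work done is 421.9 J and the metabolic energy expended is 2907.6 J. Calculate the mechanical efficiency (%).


eta = (W_mech / E_meta) * 100
eta = (421.9 / 2907.6) * 100
ratio = 0.1451
eta = 14.5102


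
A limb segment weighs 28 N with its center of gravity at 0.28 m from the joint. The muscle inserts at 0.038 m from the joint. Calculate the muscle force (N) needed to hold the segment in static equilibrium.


F_muscle = W * d_load / d_muscle
F_muscle = 28 * 0.28 / 0.038
Numerator = 7.8400
F_muscle = 206.3158


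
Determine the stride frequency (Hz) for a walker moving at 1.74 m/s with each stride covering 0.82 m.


f = v / stride_length
f = 1.74 / 0.82
f = 2.1220


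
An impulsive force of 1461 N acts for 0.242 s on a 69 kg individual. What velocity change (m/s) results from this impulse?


J = F * dt = 1461 * 0.242 = 353.5620 N*s
delta_v = J / m
delta_v = 353.5620 / 69
delta_v = 5.1241


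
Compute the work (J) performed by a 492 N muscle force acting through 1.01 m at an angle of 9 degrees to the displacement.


W = F * d * cos(theta)
theta = 9 deg = 0.1571 rad
cos(theta) = 0.9877
W = 492 * 1.01 * 0.9877
W = 490.8021


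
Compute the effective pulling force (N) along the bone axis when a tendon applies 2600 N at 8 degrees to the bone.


F_eff = F_tendon * cos(theta)
theta = 8 deg = 0.1396 rad
cos(theta) = 0.9903
F_eff = 2600 * 0.9903
F_eff = 2574.6970


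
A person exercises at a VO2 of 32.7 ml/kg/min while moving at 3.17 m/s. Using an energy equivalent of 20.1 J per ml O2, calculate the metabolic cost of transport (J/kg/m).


Power per kg = VO2 * 20.1 / 60
Power per kg = 32.7 * 20.1 / 60 = 10.9545 W/kg
Cost = power_per_kg / speed
Cost = 10.9545 / 3.17
Cost = 3.4557


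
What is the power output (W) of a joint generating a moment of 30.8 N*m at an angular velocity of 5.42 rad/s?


P = M * omega
P = 30.8 * 5.42
P = 166.9360


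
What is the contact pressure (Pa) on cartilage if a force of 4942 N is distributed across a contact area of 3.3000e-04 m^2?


P = F / A
P = 4942 / 3.3000e-04
P = 1.4976e+07


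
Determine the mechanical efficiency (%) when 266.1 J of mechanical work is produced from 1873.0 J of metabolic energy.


eta = (W_mech / E_meta) * 100
eta = (266.1 / 1873.0) * 100
ratio = 0.1421
eta = 14.2072


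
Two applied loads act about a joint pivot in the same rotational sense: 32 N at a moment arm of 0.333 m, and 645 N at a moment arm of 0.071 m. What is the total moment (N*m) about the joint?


M = F1 * d1 + F2 * d2
M = 32 * 0.333 + 645 * 0.071
M = 10.6560 + 45.7950
M = 56.4510


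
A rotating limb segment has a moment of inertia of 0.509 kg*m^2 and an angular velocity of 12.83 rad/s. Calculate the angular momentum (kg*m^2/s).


L = I * omega
L = 0.509 * 12.83
L = 6.5305


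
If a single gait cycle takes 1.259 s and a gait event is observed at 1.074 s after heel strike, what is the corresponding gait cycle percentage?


pct = (event_time / cycle_time) * 100
pct = (1.074 / 1.259) * 100
ratio = 0.8531
pct = 85.3058


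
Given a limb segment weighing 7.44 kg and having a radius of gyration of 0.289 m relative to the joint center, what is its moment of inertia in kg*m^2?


I = m * k^2
I = 7.44 * 0.289^2
k^2 = 0.0835
I = 0.6214


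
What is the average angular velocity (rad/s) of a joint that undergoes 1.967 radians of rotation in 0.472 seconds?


omega = delta_theta / delta_t
omega = 1.967 / 0.472
omega = 4.1674


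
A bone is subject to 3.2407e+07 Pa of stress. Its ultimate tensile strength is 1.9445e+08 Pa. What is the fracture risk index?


FRI = applied / ultimate
FRI = 3.2407e+07 / 1.9445e+08
FRI = 0.1667


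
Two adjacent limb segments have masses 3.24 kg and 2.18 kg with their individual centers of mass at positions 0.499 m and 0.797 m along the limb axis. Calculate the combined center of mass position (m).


COM = (m1*x1 + m2*x2) / (m1 + m2)
COM = (3.24*0.499 + 2.18*0.797) / (3.24 + 2.18)
Numerator = 3.3542
Denominator = 5.4200
COM = 0.6189


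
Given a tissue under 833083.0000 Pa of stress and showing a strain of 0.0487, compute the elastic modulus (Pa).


E = stress / strain
E = 833083.0000 / 0.0487
E = 1.7106e+07


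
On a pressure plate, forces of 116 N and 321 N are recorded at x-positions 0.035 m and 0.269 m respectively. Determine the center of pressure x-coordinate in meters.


COP_x = (F1*x1 + F2*x2) / (F1 + F2)
COP_x = (116*0.035 + 321*0.269) / (116 + 321)
Numerator = 90.4090
Denominator = 437
COP_x = 0.2069


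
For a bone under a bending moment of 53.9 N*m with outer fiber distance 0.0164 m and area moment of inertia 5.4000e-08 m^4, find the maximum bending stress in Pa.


sigma = M * c / I
sigma = 53.9 * 0.0164 / 5.4000e-08
M * c = 0.8840
sigma = 1.6370e+07


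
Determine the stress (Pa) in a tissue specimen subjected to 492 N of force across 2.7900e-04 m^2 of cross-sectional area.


stress = F / A
stress = 492 / 2.7900e-04
stress = 1.7634e+06


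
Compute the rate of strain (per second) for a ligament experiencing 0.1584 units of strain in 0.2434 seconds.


strain_rate = delta_strain / delta_t
strain_rate = 0.1584 / 0.2434
strain_rate = 0.6508


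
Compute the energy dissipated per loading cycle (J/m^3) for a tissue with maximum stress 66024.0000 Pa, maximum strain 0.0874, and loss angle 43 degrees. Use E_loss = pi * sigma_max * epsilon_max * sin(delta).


E_loss = pi * sigma_max * epsilon_max * sin(delta)
delta = 43 deg = 0.7505 rad
sin(delta) = 0.6820
E_loss = pi * 66024.0000 * 0.0874 * 0.6820
E_loss = 12363.6433


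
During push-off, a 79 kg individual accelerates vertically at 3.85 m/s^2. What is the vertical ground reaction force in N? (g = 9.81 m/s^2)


GRF = m * (g + a)
GRF = 79 * (9.81 + 3.85)
GRF = 79 * 13.6600
GRF = 1079.1400


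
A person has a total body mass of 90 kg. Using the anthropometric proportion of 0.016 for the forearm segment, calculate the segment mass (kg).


m_segment = body_mass * fraction
m_segment = 90 * 0.016
m_segment = 1.4400


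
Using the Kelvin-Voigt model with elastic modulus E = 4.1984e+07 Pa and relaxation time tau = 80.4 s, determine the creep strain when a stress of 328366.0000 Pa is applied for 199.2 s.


epsilon(t) = (sigma/E) * (1 - exp(-t/tau))
sigma/E = 328366.0000 / 4.1984e+07 = 0.0078
exp(-t/tau) = exp(-199.2 / 80.4) = 0.0839
epsilon = 0.0078 * (1 - 0.0839)
epsilon = 0.0072


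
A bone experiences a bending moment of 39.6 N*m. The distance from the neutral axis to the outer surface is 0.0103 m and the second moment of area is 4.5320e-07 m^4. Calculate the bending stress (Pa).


sigma = M * c / I
sigma = 39.6 * 0.0103 / 4.5320e-07
M * c = 0.4079
sigma = 900000.0000


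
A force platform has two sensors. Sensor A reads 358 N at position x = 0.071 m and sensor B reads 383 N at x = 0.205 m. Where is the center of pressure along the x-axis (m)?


COP_x = (F1*x1 + F2*x2) / (F1 + F2)
COP_x = (358*0.071 + 383*0.205) / (358 + 383)
Numerator = 103.9330
Denominator = 741
COP_x = 0.1403


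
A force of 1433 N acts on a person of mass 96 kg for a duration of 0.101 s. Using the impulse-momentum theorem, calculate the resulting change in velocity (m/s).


J = F * dt = 1433 * 0.101 = 144.7330 N*s
delta_v = J / m
delta_v = 144.7330 / 96
delta_v = 1.5076


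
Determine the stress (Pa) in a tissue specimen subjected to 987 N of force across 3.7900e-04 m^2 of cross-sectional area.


stress = F / A
stress = 987 / 3.7900e-04
stress = 2.6042e+06


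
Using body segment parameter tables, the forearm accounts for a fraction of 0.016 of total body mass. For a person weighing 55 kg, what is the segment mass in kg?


m_segment = body_mass * fraction
m_segment = 55 * 0.016
m_segment = 0.8800


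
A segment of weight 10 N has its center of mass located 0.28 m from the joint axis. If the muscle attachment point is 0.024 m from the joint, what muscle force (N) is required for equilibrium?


F_muscle = W * d_load / d_muscle
F_muscle = 10 * 0.28 / 0.024
Numerator = 2.8000
F_muscle = 116.6667


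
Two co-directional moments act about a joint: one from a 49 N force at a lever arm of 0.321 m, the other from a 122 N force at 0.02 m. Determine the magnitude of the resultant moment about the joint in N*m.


M = F1 * d1 + F2 * d2
M = 49 * 0.321 + 122 * 0.02
M = 15.7290 + 2.4400
M = 18.1690


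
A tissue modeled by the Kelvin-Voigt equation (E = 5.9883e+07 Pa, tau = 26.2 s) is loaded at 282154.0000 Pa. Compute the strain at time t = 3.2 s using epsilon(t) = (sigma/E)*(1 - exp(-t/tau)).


epsilon(t) = (sigma/E) * (1 - exp(-t/tau))
sigma/E = 282154.0000 / 5.9883e+07 = 0.0047
exp(-t/tau) = exp(-3.2 / 26.2) = 0.8850
epsilon = 0.0047 * (1 - 0.8850)
epsilon = 5.4173e-04


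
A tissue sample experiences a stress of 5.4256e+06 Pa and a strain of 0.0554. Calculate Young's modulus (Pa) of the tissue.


E = stress / strain
E = 5.4256e+06 / 0.0554
E = 9.7935e+07


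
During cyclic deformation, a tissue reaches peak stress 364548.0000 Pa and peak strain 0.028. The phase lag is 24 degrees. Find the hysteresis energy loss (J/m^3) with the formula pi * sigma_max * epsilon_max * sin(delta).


E_loss = pi * sigma_max * epsilon_max * sin(delta)
delta = 24 deg = 0.4189 rad
sin(delta) = 0.4067
E_loss = pi * 364548.0000 * 0.028 * 0.4067
E_loss = 13042.9528


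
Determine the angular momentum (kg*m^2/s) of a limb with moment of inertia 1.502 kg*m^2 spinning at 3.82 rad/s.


L = I * omega
L = 1.502 * 3.82
L = 5.7376


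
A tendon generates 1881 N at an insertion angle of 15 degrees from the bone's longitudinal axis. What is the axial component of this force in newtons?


F_eff = F_tendon * cos(theta)
theta = 15 deg = 0.2618 rad
cos(theta) = 0.9659
F_eff = 1881 * 0.9659
F_eff = 1816.9065


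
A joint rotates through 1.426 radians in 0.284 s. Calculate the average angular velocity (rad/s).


omega = delta_theta / delta_t
omega = 1.426 / 0.284
omega = 5.0211


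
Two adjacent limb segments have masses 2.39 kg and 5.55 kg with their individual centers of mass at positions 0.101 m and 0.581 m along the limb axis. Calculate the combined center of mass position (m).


COM = (m1*x1 + m2*x2) / (m1 + m2)
COM = (2.39*0.101 + 5.55*0.581) / (2.39 + 5.55)
Numerator = 3.4659
Denominator = 7.9400
COM = 0.4365


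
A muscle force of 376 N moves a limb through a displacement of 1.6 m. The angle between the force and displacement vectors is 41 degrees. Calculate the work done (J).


W = F * d * cos(theta)
theta = 41 deg = 0.7156 rad
cos(theta) = 0.7547
W = 376 * 1.6 * 0.7547
W = 454.0333


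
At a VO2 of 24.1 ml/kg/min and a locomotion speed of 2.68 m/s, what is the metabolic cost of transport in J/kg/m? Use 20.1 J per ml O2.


Power per kg = VO2 * 20.1 / 60
Power per kg = 24.1 * 20.1 / 60 = 8.0735 W/kg
Cost = power_per_kg / speed
Cost = 8.0735 / 2.68
Cost = 3.0125


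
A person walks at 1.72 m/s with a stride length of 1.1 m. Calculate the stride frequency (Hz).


f = v / stride_length
f = 1.72 / 1.1
f = 1.5636


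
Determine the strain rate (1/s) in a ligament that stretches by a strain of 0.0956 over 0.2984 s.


strain_rate = delta_strain / delta_t
strain_rate = 0.0956 / 0.2984
strain_rate = 0.3204


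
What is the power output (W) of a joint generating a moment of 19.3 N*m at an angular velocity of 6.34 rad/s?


P = M * omega
P = 19.3 * 6.34
P = 122.3620


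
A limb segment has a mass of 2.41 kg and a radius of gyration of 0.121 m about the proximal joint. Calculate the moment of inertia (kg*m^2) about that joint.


I = m * k^2
I = 2.41 * 0.121^2
k^2 = 0.0146
I = 0.0353


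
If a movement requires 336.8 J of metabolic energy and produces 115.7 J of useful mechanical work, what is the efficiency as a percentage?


eta = (W_mech / E_meta) * 100
eta = (115.7 / 336.8) * 100
ratio = 0.3435
eta = 34.3527


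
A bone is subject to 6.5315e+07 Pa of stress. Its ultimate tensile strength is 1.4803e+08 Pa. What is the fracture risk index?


FRI = applied / ultimate
FRI = 6.5315e+07 / 1.4803e+08
FRI = 0.4412


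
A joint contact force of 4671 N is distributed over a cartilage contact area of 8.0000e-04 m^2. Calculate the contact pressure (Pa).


P = F / A
P = 4671 / 8.0000e-04
P = 5.8388e+06


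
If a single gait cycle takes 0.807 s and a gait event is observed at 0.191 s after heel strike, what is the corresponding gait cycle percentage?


pct = (event_time / cycle_time) * 100
pct = (0.191 / 0.807) * 100
ratio = 0.2367
pct = 23.6679


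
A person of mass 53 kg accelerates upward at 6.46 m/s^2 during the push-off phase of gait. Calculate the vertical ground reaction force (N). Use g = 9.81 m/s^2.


GRF = m * (g + a)
GRF = 53 * (9.81 + 6.46)
GRF = 53 * 16.2700
GRF = 862.3100


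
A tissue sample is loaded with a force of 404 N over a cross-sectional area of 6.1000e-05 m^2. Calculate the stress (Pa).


stress = F / A
stress = 404 / 6.1000e-05
stress = 6.6230e+06


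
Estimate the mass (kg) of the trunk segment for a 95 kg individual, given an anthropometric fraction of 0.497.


m_segment = body_mass * fraction
m_segment = 95 * 0.497
m_segment = 47.2150


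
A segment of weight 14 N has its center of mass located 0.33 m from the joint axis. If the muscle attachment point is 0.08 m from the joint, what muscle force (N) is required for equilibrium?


F_muscle = W * d_load / d_muscle
F_muscle = 14 * 0.33 / 0.08
Numerator = 4.6200
F_muscle = 57.7500


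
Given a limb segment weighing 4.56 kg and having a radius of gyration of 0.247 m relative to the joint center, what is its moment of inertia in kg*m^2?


I = m * k^2
I = 4.56 * 0.247^2
k^2 = 0.0610
I = 0.2782


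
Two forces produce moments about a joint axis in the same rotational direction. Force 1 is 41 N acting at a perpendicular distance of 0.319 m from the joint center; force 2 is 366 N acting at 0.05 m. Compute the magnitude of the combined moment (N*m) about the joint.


M = F1 * d1 + F2 * d2
M = 41 * 0.319 + 366 * 0.05
M = 13.0790 + 18.3000
M = 31.3790


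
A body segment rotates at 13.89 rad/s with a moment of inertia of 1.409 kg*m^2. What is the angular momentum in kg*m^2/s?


L = I * omega
L = 1.409 * 13.89
L = 19.5710


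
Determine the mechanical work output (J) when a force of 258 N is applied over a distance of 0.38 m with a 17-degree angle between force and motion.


W = F * d * cos(theta)
theta = 17 deg = 0.2967 rad
cos(theta) = 0.9563
W = 258 * 0.38 * 0.9563
W = 93.7561


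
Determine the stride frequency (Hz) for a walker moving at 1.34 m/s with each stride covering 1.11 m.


f = v / stride_length
f = 1.34 / 1.11
f = 1.2072


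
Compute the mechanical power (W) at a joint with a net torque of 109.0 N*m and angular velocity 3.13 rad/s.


P = M * omega
P = 109.0 * 3.13
P = 341.1700


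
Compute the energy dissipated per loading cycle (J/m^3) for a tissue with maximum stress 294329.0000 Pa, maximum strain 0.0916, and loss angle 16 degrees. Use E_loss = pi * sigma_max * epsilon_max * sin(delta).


E_loss = pi * sigma_max * epsilon_max * sin(delta)
delta = 16 deg = 0.2793 rad
sin(delta) = 0.2756
E_loss = pi * 294329.0000 * 0.0916 * 0.2756
E_loss = 23346.2148


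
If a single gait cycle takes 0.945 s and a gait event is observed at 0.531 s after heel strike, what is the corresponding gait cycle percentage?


pct = (event_time / cycle_time) * 100
pct = (0.531 / 0.945) * 100
ratio = 0.5619
pct = 56.1905


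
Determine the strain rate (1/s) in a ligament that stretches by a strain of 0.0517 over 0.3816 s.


strain_rate = delta_strain / delta_t
strain_rate = 0.0517 / 0.3816
strain_rate = 0.1355


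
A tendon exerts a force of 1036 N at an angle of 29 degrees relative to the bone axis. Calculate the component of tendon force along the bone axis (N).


F_eff = F_tendon * cos(theta)
theta = 29 deg = 0.5061 rad
cos(theta) = 0.8746
F_eff = 1036 * 0.8746
F_eff = 906.1060


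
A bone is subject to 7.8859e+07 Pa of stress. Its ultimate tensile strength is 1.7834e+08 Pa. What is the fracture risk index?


FRI = applied / ultimate
FRI = 7.8859e+07 / 1.7834e+08
FRI = 0.4422


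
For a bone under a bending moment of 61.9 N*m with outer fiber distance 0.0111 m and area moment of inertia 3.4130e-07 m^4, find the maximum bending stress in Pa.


sigma = M * c / I
sigma = 61.9 * 0.0111 / 3.4130e-07
M * c = 0.6871
sigma = 2.0132e+06


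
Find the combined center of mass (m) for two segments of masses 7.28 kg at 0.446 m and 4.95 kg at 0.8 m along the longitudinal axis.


COM = (m1*x1 + m2*x2) / (m1 + m2)
COM = (7.28*0.446 + 4.95*0.8) / (7.28 + 4.95)
Numerator = 7.2069
Denominator = 12.2300
COM = 0.5893


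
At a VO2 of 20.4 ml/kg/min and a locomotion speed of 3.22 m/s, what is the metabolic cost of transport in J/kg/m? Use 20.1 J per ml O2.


Power per kg = VO2 * 20.1 / 60
Power per kg = 20.4 * 20.1 / 60 = 6.8340 W/kg
Cost = power_per_kg / speed
Cost = 6.8340 / 3.22
Cost = 2.1224


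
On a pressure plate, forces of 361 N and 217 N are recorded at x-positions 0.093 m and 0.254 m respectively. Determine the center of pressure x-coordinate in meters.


COP_x = (F1*x1 + F2*x2) / (F1 + F2)
COP_x = (361*0.093 + 217*0.254) / (361 + 217)
Numerator = 88.6910
Denominator = 578
COP_x = 0.1534


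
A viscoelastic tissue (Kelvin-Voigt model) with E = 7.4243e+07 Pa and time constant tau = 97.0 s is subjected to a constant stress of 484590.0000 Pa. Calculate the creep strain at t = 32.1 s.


epsilon(t) = (sigma/E) * (1 - exp(-t/tau))
sigma/E = 484590.0000 / 7.4243e+07 = 0.0065
exp(-t/tau) = exp(-32.1 / 97.0) = 0.7183
epsilon = 0.0065 * (1 - 0.7183)
epsilon = 0.0018


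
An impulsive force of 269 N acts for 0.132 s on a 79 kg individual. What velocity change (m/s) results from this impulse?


J = F * dt = 269 * 0.132 = 35.5080 N*s
delta_v = J / m
delta_v = 35.5080 / 79
delta_v = 0.4495


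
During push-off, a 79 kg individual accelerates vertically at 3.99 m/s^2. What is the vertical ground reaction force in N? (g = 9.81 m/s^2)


GRF = m * (g + a)
GRF = 79 * (9.81 + 3.99)
GRF = 79 * 13.8000
GRF = 1090.2000


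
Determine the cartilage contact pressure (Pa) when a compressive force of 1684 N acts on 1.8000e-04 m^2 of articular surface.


P = F / A
P = 1684 / 1.8000e-04
P = 9.3556e+06


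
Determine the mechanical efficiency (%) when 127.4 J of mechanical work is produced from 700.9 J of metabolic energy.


eta = (W_mech / E_meta) * 100
eta = (127.4 / 700.9) * 100
ratio = 0.1818
eta = 18.1766


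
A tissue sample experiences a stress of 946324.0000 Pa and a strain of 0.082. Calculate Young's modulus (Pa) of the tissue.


E = stress / strain
E = 946324.0000 / 0.082
E = 1.1541e+07


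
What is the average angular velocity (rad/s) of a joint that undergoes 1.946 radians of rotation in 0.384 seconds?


omega = delta_theta / delta_t
omega = 1.946 / 0.384
omega = 5.0677


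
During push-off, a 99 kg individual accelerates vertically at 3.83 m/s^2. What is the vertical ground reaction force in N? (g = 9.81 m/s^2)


GRF = m * (g + a)
GRF = 99 * (9.81 + 3.83)
GRF = 99 * 13.6400
GRF = 1350.3600


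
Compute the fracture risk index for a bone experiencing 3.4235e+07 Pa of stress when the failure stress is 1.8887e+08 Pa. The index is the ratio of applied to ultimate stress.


FRI = applied / ultimate
FRI = 3.4235e+07 / 1.8887e+08
FRI = 0.1813


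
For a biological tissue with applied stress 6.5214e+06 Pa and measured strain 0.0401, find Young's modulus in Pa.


E = stress / strain
E = 6.5214e+06 / 0.0401
E = 1.6263e+08


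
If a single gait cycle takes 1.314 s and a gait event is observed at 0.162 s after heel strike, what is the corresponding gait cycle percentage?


pct = (event_time / cycle_time) * 100
pct = (0.162 / 1.314) * 100
ratio = 0.1233
pct = 12.3288


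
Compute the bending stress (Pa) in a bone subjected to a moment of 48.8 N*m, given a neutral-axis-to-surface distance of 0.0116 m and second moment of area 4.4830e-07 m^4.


sigma = M * c / I
sigma = 48.8 * 0.0116 / 4.4830e-07
M * c = 0.5661
sigma = 1.2627e+06


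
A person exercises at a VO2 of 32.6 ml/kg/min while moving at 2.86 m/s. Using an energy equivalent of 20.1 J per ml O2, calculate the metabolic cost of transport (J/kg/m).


Power per kg = VO2 * 20.1 / 60
Power per kg = 32.6 * 20.1 / 60 = 10.9210 W/kg
Cost = power_per_kg / speed
Cost = 10.9210 / 2.86
Cost = 3.8185


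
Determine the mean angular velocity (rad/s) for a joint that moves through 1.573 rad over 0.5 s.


omega = delta_theta / delta_t
omega = 1.573 / 0.5
omega = 3.1460


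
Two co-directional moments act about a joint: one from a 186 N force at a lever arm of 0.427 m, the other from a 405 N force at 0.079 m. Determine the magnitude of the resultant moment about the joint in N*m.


M = F1 * d1 + F2 * d2
M = 186 * 0.427 + 405 * 0.079
M = 79.4220 + 31.9950
M = 111.4170


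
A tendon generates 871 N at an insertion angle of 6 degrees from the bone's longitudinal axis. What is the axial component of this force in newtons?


F_eff = F_tendon * cos(theta)
theta = 6 deg = 0.1047 rad
cos(theta) = 0.9945
F_eff = 871 * 0.9945
F_eff = 866.2286


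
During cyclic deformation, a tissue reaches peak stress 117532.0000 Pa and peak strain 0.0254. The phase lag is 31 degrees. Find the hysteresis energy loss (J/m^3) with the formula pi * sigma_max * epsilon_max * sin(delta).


E_loss = pi * sigma_max * epsilon_max * sin(delta)
delta = 31 deg = 0.5411 rad
sin(delta) = 0.5150
E_loss = pi * 117532.0000 * 0.0254 * 0.5150
E_loss = 4830.3550


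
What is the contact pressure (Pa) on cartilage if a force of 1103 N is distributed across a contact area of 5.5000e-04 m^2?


P = F / A
P = 1103 / 5.5000e-04
P = 2.0055e+06


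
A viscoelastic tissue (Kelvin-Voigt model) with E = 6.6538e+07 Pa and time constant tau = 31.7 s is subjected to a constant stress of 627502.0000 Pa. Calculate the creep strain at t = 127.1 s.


epsilon(t) = (sigma/E) * (1 - exp(-t/tau))
sigma/E = 627502.0000 / 6.6538e+07 = 0.0094
exp(-t/tau) = exp(-127.1 / 31.7) = 0.0181
epsilon = 0.0094 * (1 - 0.0181)
epsilon = 0.0093


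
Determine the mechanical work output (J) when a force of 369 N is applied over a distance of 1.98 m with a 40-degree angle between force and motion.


W = F * d * cos(theta)
theta = 40 deg = 0.6981 rad
cos(theta) = 0.7660
W = 369 * 1.98 * 0.7660
W = 559.6874


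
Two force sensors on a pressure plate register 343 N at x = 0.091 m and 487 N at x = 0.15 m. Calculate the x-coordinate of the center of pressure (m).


COP_x = (F1*x1 + F2*x2) / (F1 + F2)
COP_x = (343*0.091 + 487*0.15) / (343 + 487)
Numerator = 104.2630
Denominator = 830
COP_x = 0.1256


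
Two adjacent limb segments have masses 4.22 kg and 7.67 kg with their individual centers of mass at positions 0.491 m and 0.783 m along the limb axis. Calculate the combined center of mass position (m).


COM = (m1*x1 + m2*x2) / (m1 + m2)
COM = (4.22*0.491 + 7.67*0.783) / (4.22 + 7.67)
Numerator = 8.0776
Denominator = 11.8900
COM = 0.6794


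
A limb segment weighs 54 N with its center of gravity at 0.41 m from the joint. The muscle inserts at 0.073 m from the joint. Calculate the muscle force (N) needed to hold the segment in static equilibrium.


F_muscle = W * d_load / d_muscle
F_muscle = 54 * 0.41 / 0.073
Numerator = 22.1400
F_muscle = 303.2877
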